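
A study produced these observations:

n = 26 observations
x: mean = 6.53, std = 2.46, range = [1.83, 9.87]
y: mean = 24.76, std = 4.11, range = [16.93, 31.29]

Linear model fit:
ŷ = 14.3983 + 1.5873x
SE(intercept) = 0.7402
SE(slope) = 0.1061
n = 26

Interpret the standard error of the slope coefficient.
SE(slope) = 0.1061 measures the uncertainty in the estimated slope. The coefficient is estimated precisely (SE/|β̂₁| = 6.7%).

What SE measures:
- The standard error quantifies the sampling variability of the coefficient estimate
- It is the estimated standard deviation of β̂₁ across hypothetical repeated samples of the same size
- Smaller SE → more precise estimate

Relative precision:
- SE / |β̂₁| = 0.1061 / 1.5873 = 6.7%
- Rule of thumb (under 20%: precise; 20% to under 50%: moderately precise; 50% or more: imprecise) → precise

Link to interval estimation: a confidence interval for β₁ is β̂₁ ± t* × 0.1061, so SE sets the half-width per unit of t*.

What drives SE(β̂₁): larger n (here n = 26) → smaller SE; wider spread of x values → smaller SE; more residual scatter → larger SE.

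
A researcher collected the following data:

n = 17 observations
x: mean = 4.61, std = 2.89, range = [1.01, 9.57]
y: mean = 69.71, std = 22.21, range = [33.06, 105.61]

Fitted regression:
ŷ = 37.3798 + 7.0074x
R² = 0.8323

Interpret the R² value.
R² = 0.8323 means 83.23% of the variation in y is explained by the linear relationship with x. This indicates a strong fit.

R² = 1 − SS_res/SS_tot compares the residual scatter to the total scatter of y about its mean.

Here R² = 0.8323:
- Explained: 83.23% of the variation in y
- Unexplained (residual): 100% − 83.23% = 16.77%
- Rule of thumb (below 0.3 weak; 0.3 to below 0.7 moderate; 0.7 and above strong) → strong

Note: R² says nothing about causation, and a high R² does not by itself mean the linear form is appropriate — check the residuals.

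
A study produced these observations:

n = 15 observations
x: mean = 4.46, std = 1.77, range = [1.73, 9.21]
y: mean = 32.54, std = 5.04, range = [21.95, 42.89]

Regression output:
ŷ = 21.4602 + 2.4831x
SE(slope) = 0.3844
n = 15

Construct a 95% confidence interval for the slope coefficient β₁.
The 95% CI for β₁ is (1.6526, 3.3136)

Confidence interval for the slope:

The 95% CI for β₁ is: β̂₁ ± t*(α/2, n-2) × SE(β̂₁)

Step 1: Find critical t-value
- Confidence level = 0.95
- Degrees of freedom = n - 2 = 15 - 2 = 13
- t*(α/2, 13) = 2.1604

Step 2: Calculate margin of error
Margin = 2.1604 × 0.3844 = 0.8305

Step 3: Construct interval
CI = 2.4831 ± 0.8305
CI = (1.6526, 3.3136)

Interpretation: each one-unit increase in x is associated with a change in mean y of between 1.6526 and 3.3136, with 95% confidence.
Since 0 is outside the interval, a two-sided test at α = 0.05 would reject H₀: β₁ = 0.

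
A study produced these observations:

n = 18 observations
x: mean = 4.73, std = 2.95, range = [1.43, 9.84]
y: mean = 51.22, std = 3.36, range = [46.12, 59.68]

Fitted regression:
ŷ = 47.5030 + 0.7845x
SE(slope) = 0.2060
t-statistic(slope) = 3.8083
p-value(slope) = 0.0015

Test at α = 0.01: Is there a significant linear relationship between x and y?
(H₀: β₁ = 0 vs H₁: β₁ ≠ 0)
Since p-value = 0.0015 < α = 0.01, reject H₀ — the slope is significantly different from 0.

Hypothesis test for the slope coefficient:

H₀: β₁ = 0 (no linear relationship)
H₁: β₁ ≠ 0 (linear relationship exists)

Test statistic: t = β̂₁ / SE(β̂₁) = 0.7845 / 0.2060 = 3.8083

With df = 16, the two-sided p-value for |t| = 3.8083 is 0.0015.

Decision rule: reject H₀ if p-value < α.
p-value = 0.0015 < α = 0.01 → reject H₀.

There is sufficient evidence at the 1% significance level to conclude that a linear relationship exists between x and y.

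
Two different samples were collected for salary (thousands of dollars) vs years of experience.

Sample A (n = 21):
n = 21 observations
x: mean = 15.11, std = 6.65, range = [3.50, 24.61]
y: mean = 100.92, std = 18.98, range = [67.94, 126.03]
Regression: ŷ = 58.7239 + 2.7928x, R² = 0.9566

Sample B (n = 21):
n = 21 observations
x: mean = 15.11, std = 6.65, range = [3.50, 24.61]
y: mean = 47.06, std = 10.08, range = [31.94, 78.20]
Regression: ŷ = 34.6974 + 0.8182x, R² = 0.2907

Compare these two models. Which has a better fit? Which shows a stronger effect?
Model A has the better fit (R² = 0.9566 vs 0.2907). Model A shows the stronger effect (|β₁| = 2.7928 vs 0.8182).

Model Comparison:

Fit — compare R²:
- Model A: R² = 0.9566 → 95.66% of variance in salary explained
- Model B: R² = 0.2907 → 29.07% of variance in salary explained
- 0.9566 > 0.2907 → Model A has the better fit

Strength of effect — compare |β₁|:
- Model A: β₁ = 2.7928 → predicted salary rises 2.7928 thousand dollars per additional year of experience
- Model B: β₁ = 0.8182 → predicted salary rises 0.8182 thousand dollars per additional year of experience
- |2.7928| > |0.8182| → Model A shows the stronger marginal effect

Notes:
- A better fit (higher R²) doesn't necessarily mean a more important relationship.
- A steeper slope doesn't make a better model if the scatter around the line is large.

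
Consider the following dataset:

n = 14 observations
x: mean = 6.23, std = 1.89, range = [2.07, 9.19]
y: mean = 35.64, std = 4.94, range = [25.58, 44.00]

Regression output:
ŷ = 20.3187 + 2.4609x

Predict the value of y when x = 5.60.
ŷ = 34.0997

To predict y for x = 5.60, substitute into the regression equation:

ŷ = 20.3187 + 2.4609 × 5.60
ŷ = 20.3187 + 13.7810
ŷ = 34.0997

This is a point prediction; actual observations scatter around it by roughly the residual standard deviation.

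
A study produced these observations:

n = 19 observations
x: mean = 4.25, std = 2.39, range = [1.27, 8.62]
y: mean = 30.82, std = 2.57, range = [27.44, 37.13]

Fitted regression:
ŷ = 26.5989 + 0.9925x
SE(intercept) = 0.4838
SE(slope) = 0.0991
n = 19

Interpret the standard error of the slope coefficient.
SE(β̂₁) = 0.0991 is the estimated standard deviation of the slope estimate across repeated samples; relative to β̂₁ = 0.9925 that is 10.0%, a precise estimate.

What SE measures:
- The standard error quantifies the sampling variability of the coefficient estimate
- It is the estimated standard deviation of β̂₁ across hypothetical repeated samples of the same size
- Smaller SE → more precise estimate

Relative precision:
- SE / |β̂₁| = 0.0991 / 0.9925 = 10.0%
- Rule of thumb (under 20%: precise; 20% to under 50%: moderately precise; 50% or more: imprecise) → precise

Link to interval estimation: a confidence interval for β₁ is β̂₁ ± t* × 0.0991, so SE sets the half-width per unit of t*.

What drives SE(β̂₁): more residual scatter → larger SE; larger n (here n = 19) → smaller SE; wider spread of x values → smaller SE.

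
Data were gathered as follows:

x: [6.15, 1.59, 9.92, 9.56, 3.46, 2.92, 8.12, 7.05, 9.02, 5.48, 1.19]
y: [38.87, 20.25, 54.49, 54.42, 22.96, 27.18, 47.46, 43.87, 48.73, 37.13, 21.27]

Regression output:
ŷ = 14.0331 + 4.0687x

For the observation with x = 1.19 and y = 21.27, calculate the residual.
Residual = 2.3951

The residual is the difference between the actual value and the predicted value:

Residual = y - ŷ

Step 1: Calculate predicted value
ŷ = 14.0331 + 4.0687 × 1.19
ŷ = 18.8749

Step 2: Calculate residual
Residual = 21.27 - 18.8749
Residual = 2.3951

Interpretation: the model underestimates the actual value by 2.3951 at this point (positive residual → observation lies above the fitted line).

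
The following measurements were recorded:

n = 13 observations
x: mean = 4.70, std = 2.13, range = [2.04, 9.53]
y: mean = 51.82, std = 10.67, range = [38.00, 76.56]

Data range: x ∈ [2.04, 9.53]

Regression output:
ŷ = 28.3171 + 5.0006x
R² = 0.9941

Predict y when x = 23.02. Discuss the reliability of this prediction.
ŷ = 143.4309 (extrapolation — x = 23.02 lies outside [2.04, 9.53], so reliability is low).

Prediction calculation:
ŷ = 28.3171 + 5.0006 × 23.02
ŷ = 143.4309

Reliability:
- Data range: x ∈ [2.04, 9.53]
- Prediction point: x = 23.02 is 13.49 units above the observed range → this is EXTRAPOLATION, not interpolation

Why that matters here:
- The linear relationship may not hold outside the observed range
- The standard error of prediction grows with (x − x̄)², and x = 23.02 is far from x̄ = 4.70
- Real relationships often flatten, saturate, or turn nonlinear at extremes

Report the number if required, but flag clearly that it is an extrapolation.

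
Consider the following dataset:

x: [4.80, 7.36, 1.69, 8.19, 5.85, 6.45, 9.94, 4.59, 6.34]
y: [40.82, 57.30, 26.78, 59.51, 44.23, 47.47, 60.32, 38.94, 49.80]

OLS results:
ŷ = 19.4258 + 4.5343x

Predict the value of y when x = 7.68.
ŷ = 54.2492

To predict y for x = 7.68, substitute into the regression equation:

ŷ = 19.4258 + 4.5343 × 7.68
ŷ = 19.4258 + 34.8234
ŷ = 54.2492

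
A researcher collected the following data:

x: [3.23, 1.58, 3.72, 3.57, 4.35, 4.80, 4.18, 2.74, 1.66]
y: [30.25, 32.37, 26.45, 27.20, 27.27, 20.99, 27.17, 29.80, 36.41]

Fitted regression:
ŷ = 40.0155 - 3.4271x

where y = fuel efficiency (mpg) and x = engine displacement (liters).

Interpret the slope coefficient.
On average, fuel efficiency is about 3.4271 mpg lower for every extra liter of engine displacement.

β₁ = -3.4271 is the change in predicted fuel efficiency (mpg) per additional liter of engine displacement.

Interpretation:
- Engine displacement up by 1 liter → predicted fuel efficiency decreases by 3.4271 mpg
- This is a linear approximation: the same per-unit change is assumed across the whole observed x range
- The slope describes association in these data, not necessarily a causal effect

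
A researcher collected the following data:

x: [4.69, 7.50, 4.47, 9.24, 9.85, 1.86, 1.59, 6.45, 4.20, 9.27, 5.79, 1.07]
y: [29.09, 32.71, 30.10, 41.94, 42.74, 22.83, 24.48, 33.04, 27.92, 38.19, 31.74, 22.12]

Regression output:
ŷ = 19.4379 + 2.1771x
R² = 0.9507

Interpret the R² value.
About 95.07% of the variability in y is accounted for by the regression on x (R² = 0.9507) — a strong linear fit.

R² = 1 − SS_res/SS_tot compares the residual scatter to the total scatter of y about its mean.

Here R² = 0.9507:
- Explained: 95.07% of the variation in y
- Unexplained (residual): 100% − 95.07% = 4.93%
- Rule of thumb (below 0.3 weak; 0.3 to below 0.7 moderate; 0.7 and above strong) → strong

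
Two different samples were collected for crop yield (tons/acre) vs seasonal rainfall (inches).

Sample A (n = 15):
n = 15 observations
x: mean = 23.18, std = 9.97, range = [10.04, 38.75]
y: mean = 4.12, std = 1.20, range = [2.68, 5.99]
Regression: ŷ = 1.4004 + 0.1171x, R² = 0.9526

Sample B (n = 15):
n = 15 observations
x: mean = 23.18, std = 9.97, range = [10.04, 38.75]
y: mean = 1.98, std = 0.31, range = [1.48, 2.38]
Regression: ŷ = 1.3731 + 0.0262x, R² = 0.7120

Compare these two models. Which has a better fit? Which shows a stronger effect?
Model A has the better fit (R² = 0.9526 vs 0.7120). Model A shows the stronger effect (|β₁| = 0.1171 vs 0.0262).

Model Comparison:

Goodness of fit (R²):
- Model A: R² = 0.9526 → 95.26% of variance in crop yield explained
- Model B: R² = 0.7120 → 71.20% of variance in crop yield explained
- 0.9526 > 0.7120 → Model A has the better fit

Which has the larger per-inch effect? (|β₁|)
- Model A: β₁ = 0.1171 → predicted crop yield rises 0.1171 tons/acre per additional inch of rainfall
- Model B: β₁ = 0.0262 → predicted crop yield rises 0.0262 tons/acre per additional inch of rainfall
- |0.1171| > |0.0262| → Model A shows the stronger marginal effect

Notes:
- R² measures how tightly points cluster around the line; β₁ measures how steep the line is — they answer different questions.
- The two samples could reflect different populations, time periods, or measurement quality.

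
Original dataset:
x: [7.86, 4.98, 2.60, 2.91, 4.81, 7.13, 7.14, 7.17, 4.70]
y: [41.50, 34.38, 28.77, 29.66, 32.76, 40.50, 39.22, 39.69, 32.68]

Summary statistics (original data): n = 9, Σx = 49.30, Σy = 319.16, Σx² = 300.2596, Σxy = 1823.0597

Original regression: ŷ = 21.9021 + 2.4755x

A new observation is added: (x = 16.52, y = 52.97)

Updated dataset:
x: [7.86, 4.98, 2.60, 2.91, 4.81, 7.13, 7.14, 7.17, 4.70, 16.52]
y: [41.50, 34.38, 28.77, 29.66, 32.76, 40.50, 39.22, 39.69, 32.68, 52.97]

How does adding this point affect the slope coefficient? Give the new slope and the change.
Adding the point moves β₁ from 2.4755 to 1.7776, i.e. it decreases by 0.6979 (-28.2%).

x = 16.52 lies well outside the original x-range [2.60, 7.86] (x̄ ≈ 5.48), so this observation has high leverage and can move the slope substantially.

Step 1: Update the sums with the new point (n goes from 9 to 10)
Σx  = 49.30 + 16.52 = 65.82
Σy  = 319.16 + 52.97 = 372.13
Σx² = 300.2596 + 16.52² = 300.2596 + 272.9104 = 573.1700
Σxy = 1823.0597 + 16.52×52.97 = 1823.0597 + 875.0644 = 2698.1241

Step 2: Recompute the slope with b₁ = (nΣxy − ΣxΣy) / (nΣx² − (Σx)²)
Numerator   = 10×2698.1241 − 65.82×372.13 = 26981.2410 − 24493.5966 = 2487.6444
Denominator = 10×573.1700 − 65.82² = 5731.7000 − 4332.2724 = 1399.4276
b₁(new) = 2487.6444 / 1399.4276 = 1.7776

(Same formula on the original sums: (9×1823.0597 − 49.30×319.16) / (9×300.2596 − 49.30²) = 672.9493 / 271.8464 = 2.4755, matching the given fit.)

Step 3: Change in slope
Δβ₁ = 1.7776 − 2.4755 = -0.6979
Relative change = -0.6979 / 2.4755 × 100% = -28.2%
→ the slope decreases when the point is added.

Because the point sits below the extension of the original line at a high-leverage x, it tilts the fit down.
In practice: refit with and without it and report both if conclusions differ; investigate whether it comes from the same population as the rest of the sample.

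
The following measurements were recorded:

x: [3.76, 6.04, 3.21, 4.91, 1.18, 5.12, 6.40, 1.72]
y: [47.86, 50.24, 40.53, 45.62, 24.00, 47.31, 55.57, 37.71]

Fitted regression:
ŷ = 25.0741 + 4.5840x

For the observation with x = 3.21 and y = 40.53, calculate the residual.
Residual = 0.7413

The residual is the difference between the actual value and the predicted value:

Residual = y - ŷ

Step 1: Calculate predicted value
ŷ = 25.0741 + 4.5840 × 3.21
ŷ = 39.7887

Step 2: Calculate residual
Residual = 40.53 - 39.7887
Residual = 0.7413

Sign check: y > ŷ, so the point is above the line and the fit underestimates here.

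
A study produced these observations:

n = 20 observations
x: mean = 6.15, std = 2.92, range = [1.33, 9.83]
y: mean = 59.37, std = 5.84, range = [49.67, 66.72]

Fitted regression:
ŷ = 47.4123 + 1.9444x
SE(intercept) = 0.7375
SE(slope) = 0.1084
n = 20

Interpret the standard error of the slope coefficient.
SE(slope) = 0.1084 measures the uncertainty in the estimated slope. The coefficient is estimated precisely (SE/|β̂₁| = 5.6%).

What SE measures:
- The standard error quantifies the sampling variability of the coefficient estimate
- It is the estimated standard deviation of β̂₁ across hypothetical repeated samples of the same size
- Smaller SE → more precise estimate

Relative precision:
- SE / |β̂₁| = 0.1084 / 1.9444 = 5.6%
- Rule of thumb (under 20%: precise; 20% to under 50%: moderately precise; 50% or more: imprecise) → precise

Rough 95% range (±2 SE): 1.9444 ± 0.2168 → (1.7276, 2.1612).

What drives SE(β̂₁): more residual scatter → larger SE; wider spread of x values → smaller SE.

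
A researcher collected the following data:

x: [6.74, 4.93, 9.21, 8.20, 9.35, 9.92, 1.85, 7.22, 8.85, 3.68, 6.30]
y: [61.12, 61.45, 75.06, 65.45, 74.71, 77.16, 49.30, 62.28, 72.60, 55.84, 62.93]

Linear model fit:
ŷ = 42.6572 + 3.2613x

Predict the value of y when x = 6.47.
ŷ = 63.7578

Plug x = 6.47 into the fitted line:

ŷ = 42.6572 + 3.2613 × 6.47
ŷ = 42.6572 + 21.1006
ŷ = 63.7578

This is the fitted mean response at that x — an individual observation would come with a wider prediction interval.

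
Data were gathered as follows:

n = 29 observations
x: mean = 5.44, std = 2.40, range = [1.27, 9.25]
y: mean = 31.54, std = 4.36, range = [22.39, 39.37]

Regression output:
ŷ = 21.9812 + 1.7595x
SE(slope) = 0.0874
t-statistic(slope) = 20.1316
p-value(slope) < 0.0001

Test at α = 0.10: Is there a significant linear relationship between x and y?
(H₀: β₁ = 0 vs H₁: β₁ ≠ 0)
p-value < 0.0001 < α = 0.10, so we reject H₀. The relationship is significant.

Hypothesis test for the slope coefficient:

H₀: β₁ = 0 (no linear relationship)
H₁: β₁ ≠ 0 (linear relationship exists)

Test statistic: t = β̂₁ / SE(β̂₁) = 1.7595 / 0.0874 = 20.1316

The p-value (<0.0001) is the probability, under H₀, of a t-statistic at least as extreme as |t| = 20.1316 (two-sided, df = n − 2 = 27).

Decision rule: reject H₀ if p-value < α.
p-value < 0.0001 < α = 0.10 → reject H₀.

At α = 0.10 the data do provide convincing evidence of a nonzero slope.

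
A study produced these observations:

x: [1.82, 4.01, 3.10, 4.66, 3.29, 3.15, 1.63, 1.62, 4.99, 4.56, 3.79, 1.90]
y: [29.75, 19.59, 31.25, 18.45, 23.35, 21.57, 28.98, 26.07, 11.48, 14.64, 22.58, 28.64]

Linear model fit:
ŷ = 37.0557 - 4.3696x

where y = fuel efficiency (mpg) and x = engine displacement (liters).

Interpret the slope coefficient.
On average, fuel efficiency is about 4.3696 mpg lower for every extra liter of engine displacement.

β₁ = -4.3696 is the change in predicted fuel efficiency (mpg) per additional liter of engine displacement.

Interpretation:
- Engine displacement up by 1 liter → predicted fuel efficiency decreases by 4.3696 mpg
- This is a linear approximation: the same per-unit change is assumed across the whole observed x range
- The slope describes association in these data, not necessarily a causal effect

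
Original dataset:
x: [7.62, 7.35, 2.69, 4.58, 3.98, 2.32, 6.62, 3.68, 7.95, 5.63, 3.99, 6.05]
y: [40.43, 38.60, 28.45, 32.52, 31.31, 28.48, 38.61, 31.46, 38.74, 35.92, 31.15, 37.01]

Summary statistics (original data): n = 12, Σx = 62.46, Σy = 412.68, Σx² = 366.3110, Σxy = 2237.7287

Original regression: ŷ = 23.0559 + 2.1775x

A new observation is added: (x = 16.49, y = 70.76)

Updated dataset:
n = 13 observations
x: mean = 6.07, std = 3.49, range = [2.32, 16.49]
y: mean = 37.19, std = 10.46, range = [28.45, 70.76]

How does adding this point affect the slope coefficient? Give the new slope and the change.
The slope changes from 2.1775 to 2.9515 (change of +0.7740, or +35.5%).

x = 16.49 lies well outside the original x-range [2.32, 7.95] (x̄ ≈ 5.21), so this observation has high leverage and can move the slope substantially.

Step 1: Update the sums with the new point (n goes from 12 to 13)
Σx  = 62.46 + 16.49 = 78.95
Σy  = 412.68 + 70.76 = 483.44
Σx² = 366.3110 + 16.49² = 366.3110 + 271.9201 = 638.2311
Σxy = 2237.7287 + 16.49×70.76 = 2237.7287 + 1166.8324 = 3404.5611

Step 2: Recompute the slope with b₁ = (nΣxy − ΣxΣy) / (nΣx² − (Σx)²)
Numerator   = 13×3404.5611 − 78.95×483.44 = 44259.2943 − 38167.5880 = 6091.7063
Denominator = 13×638.2311 − 78.95² = 8297.0043 − 6233.1025 = 2063.9018
b₁(new) = 6091.7063 / 2063.9018 = 2.9515

(Same formula on the original sums: (12×2237.7287 − 62.46×412.68) / (12×366.3110 − 62.46²) = 1076.7516 / 494.4804 = 2.1775, matching the given fit.)

Step 3: Change in slope
Δβ₁ = 2.9515 − 2.1775 = +0.7740
Relative change = +0.7740 / 2.1775 × 100% = +35.5%
→ the slope increases when the point is added.

A high-leverage point only changes the slope if it is off the original line; here y = 70.76 is above the original trend, so the slope increases.
In practice: refit with and without it and report both if conclusions differ; investigate whether it comes from the same population as the rest of the sample.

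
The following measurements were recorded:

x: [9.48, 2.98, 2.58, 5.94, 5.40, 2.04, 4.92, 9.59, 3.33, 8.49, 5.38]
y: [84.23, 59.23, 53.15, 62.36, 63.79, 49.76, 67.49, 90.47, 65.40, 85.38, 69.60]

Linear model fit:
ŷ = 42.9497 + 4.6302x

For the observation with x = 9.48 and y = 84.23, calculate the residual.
Residual = -2.6140

The residual is the difference between the actual value and the predicted value:

Residual = y - ŷ

Step 1: Calculate predicted value
ŷ = 42.9497 + 4.6302 × 9.48
ŷ = 86.8440

Step 2: Calculate residual
Residual = 84.23 - 86.8440
Residual = -2.6140

The residual is negative, so the observed y = 84.23 sits below the regression line (the line overestimates it by 2.6140).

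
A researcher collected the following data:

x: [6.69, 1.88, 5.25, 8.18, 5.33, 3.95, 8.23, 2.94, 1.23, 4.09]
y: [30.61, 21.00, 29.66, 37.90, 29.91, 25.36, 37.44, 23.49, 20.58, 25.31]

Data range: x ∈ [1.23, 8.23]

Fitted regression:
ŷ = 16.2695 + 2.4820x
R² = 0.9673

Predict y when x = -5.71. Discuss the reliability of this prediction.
ŷ = 2.0973, but this is extrapolation (below the data range [1.23, 8.23]) and may be unreliable.

Prediction calculation:
ŷ = 16.2695 + 2.4820 × (-5.71)
ŷ = 2.0973

Reliability:
- Data range: x ∈ [1.23, 8.23]
- Prediction point: x = -5.71 is 6.94 units below the observed range → this is EXTRAPOLATION, not interpolation

Why that matters here:
- R² describes fit only over the sampled x values; it says nothing about behaviour beyond them
- The standard error of prediction grows with (x − x̄)², and x = -5.71 is far from x̄ = 4.78
- Real relationships often flatten, saturate, or turn nonlinear at extremes

A defensible statement: 'if the linear trend continued to x = -5.71, y would be about 2.0973' — the premise is untested.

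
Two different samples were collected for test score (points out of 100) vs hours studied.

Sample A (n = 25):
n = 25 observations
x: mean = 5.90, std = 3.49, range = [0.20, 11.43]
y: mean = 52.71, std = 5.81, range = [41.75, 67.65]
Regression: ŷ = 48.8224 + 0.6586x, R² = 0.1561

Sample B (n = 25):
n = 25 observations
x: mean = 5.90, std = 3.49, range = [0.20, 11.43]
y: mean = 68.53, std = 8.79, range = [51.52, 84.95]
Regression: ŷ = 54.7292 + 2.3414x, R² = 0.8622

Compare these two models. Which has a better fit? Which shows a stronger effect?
Model B has the better fit (R² = 0.8622 vs 0.1561). Model B shows the stronger effect (|β₁| = 2.3414 vs 0.6586).

Model Comparison:

Goodness of fit (R²):
- Model A: R² = 0.1561 → 15.61% of variance in test score explained
- Model B: R² = 0.8622 → 86.22% of variance in test score explained
- 0.8622 > 0.1561 → Model B has the better fit

Strength of effect — compare |β₁|:
- Model A: β₁ = 0.6586 → predicted test score rises 0.6586 points per additional hour of study time
- Model B: β₁ = 2.3414 → predicted test score rises 2.3414 points per additional hour of study time
- |0.6586| < |2.3414| → Model B shows the stronger marginal effect

Note: A better fit (higher R²) doesn't necessarily mean a more important relationship.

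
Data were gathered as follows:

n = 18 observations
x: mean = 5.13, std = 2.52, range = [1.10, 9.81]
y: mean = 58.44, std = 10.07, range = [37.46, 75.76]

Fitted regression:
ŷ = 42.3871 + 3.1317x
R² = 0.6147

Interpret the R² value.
About 61.47% of the variability in y is accounted for by the regression on x (R² = 0.6147) — a moderate linear fit.

R² = 1 − SS_res/SS_tot compares the residual scatter to the total scatter of y about its mean.

Here R² = 0.6147:
- Explained: 61.47% of the variation in y
- Unexplained (residual): 100% − 61.47% = 38.53%
- Rule of thumb (below 0.3 weak; 0.3 to below 0.7 moderate; 0.7 and above strong) → moderate

Note: R² says nothing about causation, and a high R² does not by itself mean the linear form is appropriate — check the residuals.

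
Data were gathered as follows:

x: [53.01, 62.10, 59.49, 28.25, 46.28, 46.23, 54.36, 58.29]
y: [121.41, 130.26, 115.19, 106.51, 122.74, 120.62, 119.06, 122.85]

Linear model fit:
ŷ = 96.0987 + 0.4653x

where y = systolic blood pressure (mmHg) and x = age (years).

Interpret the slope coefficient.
An increase of one year in age is associated with a 0.4653 mmHg increase in predicted blood pressure.

β₁ = 0.4653 is the change in predicted blood pressure (mmHg) per additional year of age.

Interpretation:
- Age up by 1 year → predicted blood pressure increases by 0.4653 mmHg
- This is a linear approximation: the same per-unit change is assumed across the whole observed x range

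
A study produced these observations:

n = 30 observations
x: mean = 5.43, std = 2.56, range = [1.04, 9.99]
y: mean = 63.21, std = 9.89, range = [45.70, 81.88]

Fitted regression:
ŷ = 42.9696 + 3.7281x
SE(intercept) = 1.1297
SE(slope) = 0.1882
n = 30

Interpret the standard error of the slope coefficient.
The slope 3.7281 is pinned down to within about ±0.1882 (one SE) by these data — relative uncertainty 5.0%, i.e. precise.

What SE measures:
- The standard error quantifies the sampling variability of the coefficient estimate
- It is the estimated standard deviation of β̂₁ across hypothetical repeated samples of the same size
- Smaller SE → more precise estimate

Relative precision:
- SE / |β̂₁| = 0.1882 / 3.7281 = 5.0%
- Rule of thumb (under 20%: precise; 20% to under 50%: moderately precise; 50% or more: imprecise) → precise

Link to interval estimation: a confidence interval for β₁ is β̂₁ ± t* × 0.1882, so SE sets the half-width per unit of t*.

What drives SE(β̂₁): wider spread of x values → smaller SE; larger n (here n = 30) → smaller SE; more residual scatter → larger SE.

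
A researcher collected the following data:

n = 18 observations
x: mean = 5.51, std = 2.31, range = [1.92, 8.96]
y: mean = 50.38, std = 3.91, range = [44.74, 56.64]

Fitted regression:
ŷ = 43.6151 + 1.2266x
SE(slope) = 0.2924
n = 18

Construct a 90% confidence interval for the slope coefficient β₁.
The 90% CI for β₁ is (0.7161, 1.7371)

Confidence interval for the slope:

The 90% CI for β₁ is: β̂₁ ± t*(α/2, n-2) × SE(β̂₁)

Step 1: Find critical t-value
- Confidence level = 0.9
- Degrees of freedom = n - 2 = 18 - 2 = 16
- t*(α/2, 16) = 1.7459

Step 2: Calculate margin of error
Margin = 1.7459 × 0.2924 = 0.5105

Step 3: Construct interval
CI = 1.2266 ± 0.5105
CI = (0.7161, 1.7371)

Interpretation: We are 90% confident that the true slope β₁ lies between 0.7161 and 1.7371.
Both endpoints are positive, so the data support a genuinely positive slope at this confidence level.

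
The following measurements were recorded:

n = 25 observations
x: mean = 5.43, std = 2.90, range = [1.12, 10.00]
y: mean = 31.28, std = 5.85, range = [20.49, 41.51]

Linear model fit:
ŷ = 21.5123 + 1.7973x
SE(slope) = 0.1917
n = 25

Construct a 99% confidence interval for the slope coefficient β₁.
The 99% CI for β₁ is (1.2591, 2.3355)

Confidence interval for the slope:

The 99% CI for β₁ is: β̂₁ ± t*(α/2, n-2) × SE(β̂₁)

Step 1: Find critical t-value
- Confidence level = 0.99
- Degrees of freedom = n - 2 = 25 - 2 = 23
- t*(α/2, 23) = 2.8073

Step 2: Calculate margin of error
Margin = 2.8073 × 0.1917 = 0.5382

Step 3: Construct interval
CI = 1.7973 ± 0.5382
CI = (1.2591, 2.3355)

Interpretation: We are 99% confident that the true slope β₁ lies between 1.2591 and 2.3355.
Both endpoints are positive, so the data support a genuinely positive slope at this confidence level.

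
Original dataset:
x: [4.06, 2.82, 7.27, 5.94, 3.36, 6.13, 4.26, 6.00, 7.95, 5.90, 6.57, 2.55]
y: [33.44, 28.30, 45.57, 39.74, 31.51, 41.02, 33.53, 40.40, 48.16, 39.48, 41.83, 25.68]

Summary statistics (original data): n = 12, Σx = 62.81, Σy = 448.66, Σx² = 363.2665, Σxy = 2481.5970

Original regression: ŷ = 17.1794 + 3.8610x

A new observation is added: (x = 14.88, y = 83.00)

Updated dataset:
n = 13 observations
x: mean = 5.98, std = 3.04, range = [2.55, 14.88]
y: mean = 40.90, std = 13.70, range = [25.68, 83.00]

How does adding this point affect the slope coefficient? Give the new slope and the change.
Adding the point moves β₁ from 3.8610 to 4.4799, i.e. it increases by 0.6189 (+16.0%).

The new point has HIGH LEVERAGE: x = 14.88 is far from the original mean x̄ = 62.81/12 ≈ 5.23 (original range [2.55, 7.95]).

Step 1: Update the sums with the new point (n goes from 12 to 13)
Σx  = 62.81 + 14.88 = 77.69
Σy  = 448.66 + 83.00 = 531.66
Σx² = 363.2665 + 14.88² = 363.2665 + 221.4144 = 584.6809
Σxy = 2481.5970 + 14.88×83.00 = 2481.5970 + 1235.0400 = 3716.6370

Step 2: Recompute the slope with b₁ = (nΣxy − ΣxΣy) / (nΣx² − (Σx)²)
Numerator   = 13×3716.6370 − 77.69×531.66 = 48316.2810 − 41304.6654 = 7011.6156
Denominator = 13×584.6809 − 77.69² = 7600.8517 − 6035.7361 = 1565.1156
b₁(new) = 7011.6156 / 1565.1156 = 4.4799

(Same formula on the original sums: (12×2481.5970 − 62.81×448.66) / (12×363.2665 − 62.81²) = 1598.8294 / 414.1019 = 3.8610, matching the given fit.)

Step 3: Change in slope
Δβ₁ = 4.4799 − 3.8610 = +0.6189
Relative change = +0.6189 / 3.8610 × 100% = +16.0%
→ the slope increases when the point is added.

A high-leverage point only changes the slope if it is off the original line; here y = 83.00 is above the original trend, so the slope increases.
In practice: investigate whether it comes from the same population as the rest of the sample; examine leverage (hᵢ) and Cook's distance rather than deleting it automatically.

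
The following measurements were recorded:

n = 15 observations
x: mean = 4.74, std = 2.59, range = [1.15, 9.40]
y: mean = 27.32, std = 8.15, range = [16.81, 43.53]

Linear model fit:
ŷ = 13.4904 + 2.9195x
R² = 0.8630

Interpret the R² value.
The model explains 86.30% of the variance in y (R² = 0.8630), leaving 13.70% unexplained; the fit is strong.

The coefficient of determination R² is the fraction of the total variation in y that the fitted line accounts for.

Here R² = 0.8630:
- Explained: 86.30% of the variation in y
- Unexplained (residual): 100% − 86.30% = 13.70%
- Rule of thumb (below 0.3 weak; 0.3 to below 0.7 moderate; 0.7 and above strong) → strong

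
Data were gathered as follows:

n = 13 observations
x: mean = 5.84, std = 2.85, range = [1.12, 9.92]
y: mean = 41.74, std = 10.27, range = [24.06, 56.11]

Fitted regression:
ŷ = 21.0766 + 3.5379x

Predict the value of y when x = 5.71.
ŷ = 41.2780

Plug x = 5.71 into the fitted line:

ŷ = 21.0766 + 3.5379 × 5.71
ŷ = 21.0766 + 20.2014
ŷ = 41.2780

This is the fitted mean response at that x — an individual observation would come with a wider prediction interval.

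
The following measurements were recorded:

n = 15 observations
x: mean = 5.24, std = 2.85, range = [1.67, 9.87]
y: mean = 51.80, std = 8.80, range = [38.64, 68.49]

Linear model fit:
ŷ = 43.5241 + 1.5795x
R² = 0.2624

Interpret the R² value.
About 26.24% of the variability in y is accounted for by the regression on x (R² = 0.2624) — a weak linear fit.

R² = 1 − SS_res/SS_tot compares the residual scatter to the total scatter of y about its mean.

Here R² = 0.2624:
- Explained: 26.24% of the variation in y
- Unexplained (residual): 100% − 26.24% = 73.76%
- Rule of thumb (below 0.3 weak; 0.3 to below 0.7 moderate; 0.7 and above strong) → weak

Note: R² never decreases when predictors are added, so it should not be used alone to compare models of different size.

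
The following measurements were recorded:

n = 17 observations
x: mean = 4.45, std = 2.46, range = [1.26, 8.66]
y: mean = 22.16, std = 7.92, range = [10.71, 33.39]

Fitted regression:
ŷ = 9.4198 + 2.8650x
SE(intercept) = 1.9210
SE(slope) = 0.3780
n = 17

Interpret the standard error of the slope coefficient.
SE(β̂₁) = 0.3780 is the estimated standard deviation of the slope estimate across repeated samples; relative to β̂₁ = 2.8650 that is 13.2%, a precise estimate.

SE(β̂₁) = s / √Sxx, where s is the residual standard deviation and Sxx = Σ(x − x̄)². It is the yardstick for how far β̂₁ = 2.8650 could plausibly be from the true slope.

Relative precision:
- SE / |β̂₁| = 0.3780 / 2.8650 = 13.2%
- Rule of thumb (under 20%: precise; 20% to under 50%: moderately precise; 50% or more: imprecise) → precise

Link to interval estimation: a confidence interval for β₁ is β̂₁ ± t* × 0.3780, so SE sets the half-width per unit of t*.

What drives SE(β̂₁): more residual scatter → larger SE.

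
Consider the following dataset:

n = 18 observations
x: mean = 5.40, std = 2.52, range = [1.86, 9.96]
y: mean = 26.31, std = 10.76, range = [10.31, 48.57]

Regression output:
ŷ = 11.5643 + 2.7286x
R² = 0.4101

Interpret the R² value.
About 41.01% of the variability in y is accounted for by the regression on x (R² = 0.4101) — a moderate linear fit.

The coefficient of determination R² is the fraction of the total variation in y that the fitted line accounts for.

Here R² = 0.4101:
- Explained: 41.01% of the variation in y
- Unexplained (residual): 100% − 41.01% = 58.99%
- Rule of thumb (below 0.3 weak; 0.3 to below 0.7 moderate; 0.7 and above strong) → moderate

Note: R² says nothing about causation, and a high R² does not by itself mean the linear form is appropriate — check the residuals.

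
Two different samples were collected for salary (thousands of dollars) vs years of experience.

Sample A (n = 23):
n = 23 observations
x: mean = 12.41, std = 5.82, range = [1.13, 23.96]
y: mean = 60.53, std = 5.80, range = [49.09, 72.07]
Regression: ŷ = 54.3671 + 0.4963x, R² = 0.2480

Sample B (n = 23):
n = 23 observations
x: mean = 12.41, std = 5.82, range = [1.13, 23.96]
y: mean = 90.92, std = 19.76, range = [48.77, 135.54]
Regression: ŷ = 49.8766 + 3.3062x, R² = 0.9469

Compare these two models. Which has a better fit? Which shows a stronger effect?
Model B has the better fit (R² = 0.9469 vs 0.2480). Model B shows the stronger effect (|β₁| = 3.3062 vs 0.4963).

Model Comparison:

Which explains more variance? (R²)
- Model A: R² = 0.2480 → 24.80% of variance in salary explained
- Model B: R² = 0.9469 → 94.69% of variance in salary explained
- 0.9469 > 0.2480 → Model B has the better fit

Effect size (slope magnitude):
- Model A: β₁ = 0.4963 → predicted salary rises 0.4963 thousand dollars per additional year of experience
- Model B: β₁ = 3.3062 → predicted salary rises 3.3062 thousand dollars per additional year of experience
- |0.4963| < |3.3062| → Model B shows the stronger marginal effect

Notes:
- R² measures how tightly points cluster around the line; β₁ measures how steep the line is — they answer different questions.
- A better fit (higher R²) doesn't necessarily mean a more important relationship.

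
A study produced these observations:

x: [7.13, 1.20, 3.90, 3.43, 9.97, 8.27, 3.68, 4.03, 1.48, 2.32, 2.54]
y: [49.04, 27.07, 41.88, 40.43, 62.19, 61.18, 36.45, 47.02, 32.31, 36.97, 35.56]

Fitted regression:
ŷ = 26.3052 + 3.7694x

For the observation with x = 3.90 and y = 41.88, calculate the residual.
Residual = 0.8741

The residual is the difference between the actual value and the predicted value:

Residual = y - ŷ

Step 1: Calculate predicted value
ŷ = 26.3052 + 3.7694 × 3.90
ŷ = 41.0059

Step 2: Calculate residual
Residual = 41.88 - 41.0059
Residual = 0.8741

The residual is positive, so the observed y = 41.88 sits above the regression line (the line underestimates it by 0.8741).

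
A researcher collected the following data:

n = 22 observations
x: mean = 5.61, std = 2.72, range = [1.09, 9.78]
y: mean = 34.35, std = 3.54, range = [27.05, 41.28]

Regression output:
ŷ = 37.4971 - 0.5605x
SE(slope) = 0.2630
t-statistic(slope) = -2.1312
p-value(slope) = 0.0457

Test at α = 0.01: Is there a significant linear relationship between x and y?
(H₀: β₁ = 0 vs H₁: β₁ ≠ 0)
Since p-value = 0.0457 ≥ α = 0.01, fail to reject H₀ — the slope is not significantly different from 0.

Hypothesis test for the slope coefficient:

H₀: β₁ = 0 (no linear relationship)
H₁: β₁ ≠ 0 (linear relationship exists)

Test statistic: t = β̂₁ / SE(β̂₁) = -0.5605 / 0.2630 = -2.1312

p = 0.0457: how often a slope estimate this far from 0 (in SE units) would arise by chance if β₁ were truly 0.

Decision rule: reject H₀ if p-value < α.
p-value = 0.0457 ≥ α = 0.01 → fail to reject H₀.

Conclusion: the linear association between x and y is not significant at the 1% level.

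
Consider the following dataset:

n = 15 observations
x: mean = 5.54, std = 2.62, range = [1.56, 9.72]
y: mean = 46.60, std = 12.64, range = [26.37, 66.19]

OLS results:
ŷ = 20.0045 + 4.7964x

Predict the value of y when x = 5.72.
ŷ = 47.4399

To predict y for x = 5.72, substitute into the regression equation:

ŷ = 20.0045 + 4.7964 × 5.72
ŷ = 20.0045 + 27.4354
ŷ = 47.4399

This is the fitted mean response at that x — an individual observation would come with a wider prediction interval.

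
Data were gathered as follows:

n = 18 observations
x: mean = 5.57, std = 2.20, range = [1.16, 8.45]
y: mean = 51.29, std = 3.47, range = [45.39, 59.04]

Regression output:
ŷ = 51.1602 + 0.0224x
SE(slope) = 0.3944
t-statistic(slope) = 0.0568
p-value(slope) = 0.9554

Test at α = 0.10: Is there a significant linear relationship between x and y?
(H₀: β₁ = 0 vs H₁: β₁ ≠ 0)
Fail to reject H₀: p-value = 0.9554 ≥ α = 0.10. The linear relationship is not significant at the 10% level.

Hypothesis test for the slope coefficient:

H₀: β₁ = 0 (no linear relationship)
H₁: β₁ ≠ 0 (linear relationship exists)

Test statistic: t = β̂₁ / SE(β̂₁) = 0.0224 / 0.3944 = 0.0568

p = 0.9554: how often a slope estimate this far from 0 (in SE units) would arise by chance if β₁ were truly 0.

Decision rule: reject H₀ if p-value < α.
p-value = 0.9554 ≥ α = 0.10 → fail to reject H₀.

Conclusion: the linear association between x and y is not significant at the 10% level.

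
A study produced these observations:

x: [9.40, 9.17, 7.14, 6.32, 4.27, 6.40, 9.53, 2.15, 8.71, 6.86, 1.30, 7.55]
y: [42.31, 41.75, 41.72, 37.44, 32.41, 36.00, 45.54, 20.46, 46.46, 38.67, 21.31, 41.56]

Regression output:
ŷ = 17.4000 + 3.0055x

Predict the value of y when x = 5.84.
ŷ = 34.9521

Plug x = 5.84 into the fitted line:

ŷ = 17.4000 + 3.0055 × 5.84
ŷ = 17.4000 + 17.5521
ŷ = 34.9521

This is a point prediction; actual observations scatter around it by roughly the residual standard deviation.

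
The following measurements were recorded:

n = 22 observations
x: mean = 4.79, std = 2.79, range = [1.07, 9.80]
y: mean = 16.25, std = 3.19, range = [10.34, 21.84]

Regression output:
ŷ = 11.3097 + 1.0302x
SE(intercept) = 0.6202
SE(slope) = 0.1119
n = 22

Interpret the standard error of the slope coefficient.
SE(slope) = 0.1119 measures the uncertainty in the estimated slope. The coefficient is estimated precisely (SE/|β̂₁| = 10.9%).

SE(β̂₁) = 0.1119 says: if we drew many samples of n = 22 from the same population and refit each time, the fitted slopes would scatter with a standard deviation of roughly 0.1119 around the true β₁.

Relative precision:
- SE / |β̂₁| = 0.1119 / 1.0302 = 10.9%
- Rule of thumb (under 20%: precise; 20% to under 50%: moderately precise; 50% or more: imprecise) → precise

Link to the t-test: t = β̂₁ / SE(β̂₁) = 1.0302 / 0.1119 = 9.2064, the statistic for H₀: β₁ = 0.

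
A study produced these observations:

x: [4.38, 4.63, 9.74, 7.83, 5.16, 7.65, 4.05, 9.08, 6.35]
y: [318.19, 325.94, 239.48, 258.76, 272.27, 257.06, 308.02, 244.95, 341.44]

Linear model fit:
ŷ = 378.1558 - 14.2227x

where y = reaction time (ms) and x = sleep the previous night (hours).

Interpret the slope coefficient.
An increase of one hour in sleep is associated with a 14.2227 ms decrease in predicted reaction time.

The slope coefficient β₁ = -14.2227 represents the marginal effect of sleep on reaction time.

Interpretation:
- Sleep up by 1 hour → predicted reaction time decreases by 14.2227 ms
- This is a linear approximation: the same per-unit change is assumed across the whole observed x range

(β₀ = 378.1558 is the fitted value at x = 0 and is not part of the slope interpretation.)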